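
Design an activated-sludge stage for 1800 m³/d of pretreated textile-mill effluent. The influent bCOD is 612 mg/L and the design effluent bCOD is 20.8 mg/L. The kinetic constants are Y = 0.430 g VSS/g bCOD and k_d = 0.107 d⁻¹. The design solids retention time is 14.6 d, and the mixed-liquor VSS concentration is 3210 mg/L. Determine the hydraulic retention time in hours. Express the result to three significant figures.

Rearranging the biomass balance for a CMAS with decay, V = Y·Q·ΔS·θ_c / [X·(1+k_d θ_c)] = 0.430 × 1800 × (612 − 20.8) × 14.6 / [3210 × (1 + 0.107 × 14.6)] = 6.68×10^6 / 8225 = 812.3 m³.
τ = V/Q = 812.3/1800 = 0.4513 d, or 10.83 h.

τ ≈ 10.8 h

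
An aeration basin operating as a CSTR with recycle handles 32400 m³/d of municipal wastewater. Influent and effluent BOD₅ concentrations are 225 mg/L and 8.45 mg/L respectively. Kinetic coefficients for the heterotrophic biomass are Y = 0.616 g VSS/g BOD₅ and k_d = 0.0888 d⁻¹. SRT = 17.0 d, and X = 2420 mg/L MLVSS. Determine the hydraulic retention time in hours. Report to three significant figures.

From the SRT design equation V = Y Q (S₀−S) θ_c / [X (1 + k_d θ_c)] = 0.616 × 32400 × (225 − 8.45) × 17.0 / [2420 × (1 + 0.0888 × 17.0)] = 7.35×10^7 / 6073 = 12098 m³.
Hydraulic retention time τ = V/Q = 12098 / 32400 = 0.3734 d = 8.961 h.

τ ≈ 8.96 h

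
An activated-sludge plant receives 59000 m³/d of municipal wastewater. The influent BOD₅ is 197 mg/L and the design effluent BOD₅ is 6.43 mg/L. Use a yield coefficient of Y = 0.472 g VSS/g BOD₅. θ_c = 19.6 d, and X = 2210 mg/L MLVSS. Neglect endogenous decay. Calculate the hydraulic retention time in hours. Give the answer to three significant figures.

τ ≈ 19.1 h

V·X = Y·Q·ΔS·θ_c gives V = 0.472 × 59000 × (197 − 6.43) × 19.6 / 2210 = 47067 m³.
HRT = V/Q = 47067 m³ / 59000 m³·d⁻¹ = 0.7977 d × 24 = 19.15 h.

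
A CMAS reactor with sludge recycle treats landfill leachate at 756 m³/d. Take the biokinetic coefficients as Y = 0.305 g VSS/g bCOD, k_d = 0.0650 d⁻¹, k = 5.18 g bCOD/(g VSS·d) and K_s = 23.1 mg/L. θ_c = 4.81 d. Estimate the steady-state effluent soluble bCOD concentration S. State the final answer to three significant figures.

S ≈ 4.82 mg/L

Effluent substrate depends only on kinetics and SRT: S = K_s(1 + k_d θ_c) / [θ_c(Yk − k_d) − 1] = 23.1 × (1 + 0.0650 × 4.81) / [4.81 × (0.305 × 5.18 − 0.0650) − 1] = 30.32 / 6.287 = 4.823 mg/L.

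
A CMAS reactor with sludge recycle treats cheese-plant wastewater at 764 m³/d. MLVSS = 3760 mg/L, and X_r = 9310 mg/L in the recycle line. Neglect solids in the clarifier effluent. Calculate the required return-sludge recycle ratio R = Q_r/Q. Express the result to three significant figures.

R ≈ 0.677

R = Q_r/Q = X/(X_r − X) = 3760 / (9310 − 3760) = 0.6775.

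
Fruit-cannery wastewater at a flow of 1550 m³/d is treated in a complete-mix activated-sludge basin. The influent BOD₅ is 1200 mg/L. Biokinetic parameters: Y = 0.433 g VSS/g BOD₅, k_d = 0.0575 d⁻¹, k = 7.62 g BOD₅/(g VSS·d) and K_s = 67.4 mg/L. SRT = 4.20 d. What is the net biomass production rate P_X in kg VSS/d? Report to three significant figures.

P_X ≈ 645 kg VSS/d

Effluent substrate depends only on kinetics and SRT: S = K_s(1 + k_d θ_c) / [θ_c(Yk − k_d) − 1] = 67.4 × (1 + 0.0575 × 4.20) / [4.20 × (0.433 × 7.62 − 0.0575) − 1] = 83.68 / 12.62 = 6.632 mg/L.
Observed yield with endogenous decay: Y_obs = Y / (1 + k_d·θ_c) = 0.433 / (1 + 0.0575 × 4.20) = 0.433 / 1.242 = 0.3488 g VSS/g BOD₅.
Mass of BOD₅ removed per day: Q(S₀ − S) = 1550 × 1193 g/m³ = 1850 kg/d.
So the net sludge growth is P_X = 0.3488 × 1850 = 645.1 kg VSS/d.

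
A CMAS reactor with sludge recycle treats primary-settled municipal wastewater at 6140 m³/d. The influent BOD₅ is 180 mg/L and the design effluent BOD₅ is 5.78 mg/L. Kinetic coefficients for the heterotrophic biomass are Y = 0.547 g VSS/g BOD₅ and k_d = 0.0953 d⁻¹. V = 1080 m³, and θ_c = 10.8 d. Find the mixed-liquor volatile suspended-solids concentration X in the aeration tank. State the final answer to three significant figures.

X ≈ 2880 mg/L

Solving the biomass balance for X: X = Y Q (S₀−S) θ_c / [V (1+k_d θ_c)] = 0.547 × 6140 × (180 − 5.78) × 10.8 / [1080 × (1 + 0.0953 × 10.8)] = 2884 mg/L.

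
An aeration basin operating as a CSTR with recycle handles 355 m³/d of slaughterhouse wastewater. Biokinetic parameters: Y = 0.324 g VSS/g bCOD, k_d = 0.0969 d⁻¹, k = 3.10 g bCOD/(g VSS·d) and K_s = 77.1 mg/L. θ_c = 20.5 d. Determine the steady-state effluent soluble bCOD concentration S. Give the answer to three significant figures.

S ≈ 13.1 mg/L

Effluent substrate depends only on kinetics and SRT: S = K_s(1 + k_d θ_c) / [θ_c(Yk − k_d) − 1] = 77.1 × (1 + 0.0969 × 20.5) / [20.5 × (0.324 × 3.10 − 0.0969) − 1] = 230.3 / 17.60 = 13.08 mg/L.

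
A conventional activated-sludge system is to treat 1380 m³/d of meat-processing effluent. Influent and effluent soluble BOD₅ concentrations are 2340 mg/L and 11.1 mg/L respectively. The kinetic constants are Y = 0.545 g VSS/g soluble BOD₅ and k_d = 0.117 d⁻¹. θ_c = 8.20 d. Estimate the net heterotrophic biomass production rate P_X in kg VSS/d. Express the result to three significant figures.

P_X ≈ 894 kg VSS/d

Observed yield with endogenous decay: Y_obs = Y / (1 + k_d·θ_c) = 0.545 / (1 + 0.117 × 8.20) = 0.545 / 1.959 = 0.2781 g VSS/g soluble BOD₅.
Mass of soluble BOD₅ removed per day: Q(S₀ − S) = 1380 × 2329 g/m³ = 3214 kg/d.
Net biomass production P_X = Y_obs × Q·(S₀ − S) = 0.2781 × 3214 = 893.9 kg VSS/d.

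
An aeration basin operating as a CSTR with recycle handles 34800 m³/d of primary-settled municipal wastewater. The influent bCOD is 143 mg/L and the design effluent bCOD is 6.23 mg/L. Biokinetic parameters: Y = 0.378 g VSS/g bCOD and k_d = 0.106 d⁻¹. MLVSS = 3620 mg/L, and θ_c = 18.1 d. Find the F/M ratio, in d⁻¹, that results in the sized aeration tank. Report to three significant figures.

F/M ≈ 0.446 d⁻¹

From the SRT design equation V = Y Q (S₀−S) θ_c / [X (1 + k_d θ_c)] = 0.378 × 34800 × (143 − 6.23) × 18.1 / [3620 × (1 + 0.106 × 18.1)] = 3.26×10^7 / 10565 = 3082 m³.
F/M = Q·S₀ / (V·X) = 34800 × 143 / (3082 × 3620) = 0.4460 g bCOD·(g VSS·d)⁻¹.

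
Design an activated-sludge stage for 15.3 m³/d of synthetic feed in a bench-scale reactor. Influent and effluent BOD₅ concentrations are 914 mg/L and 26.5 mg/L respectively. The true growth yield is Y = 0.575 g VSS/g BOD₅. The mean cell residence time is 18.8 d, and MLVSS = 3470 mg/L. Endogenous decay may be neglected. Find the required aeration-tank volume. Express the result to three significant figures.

V·X = Y·Q·ΔS·θ_c gives V = 0.575 × 15.3 × (914 − 26.5) × 18.8 / 3470 = 42.30 m³.

V ≈ 42.3 m³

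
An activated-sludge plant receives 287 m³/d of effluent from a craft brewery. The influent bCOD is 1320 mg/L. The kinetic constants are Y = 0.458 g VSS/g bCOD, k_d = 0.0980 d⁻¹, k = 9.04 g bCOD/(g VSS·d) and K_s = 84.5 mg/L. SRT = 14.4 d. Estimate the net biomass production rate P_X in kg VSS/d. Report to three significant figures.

Effluent substrate depends only on kinetics and SRT: S = K_s(1 + k_d θ_c) / [θ_c(Yk − k_d) − 1] = 84.5 × (1 + 0.0980 × 14.4) / [14.4 × (0.458 × 9.04 − 0.0980) − 1] = 203.7 / 57.21 = 3.561 mg/L.
Y_obs = Y / (1 + k_d θ_c) = 0.458 / (1 + 0.0980 × 14.4) = 0.458 / 2.411 = 0.1899.
ΔS = 1320 − 3.56 = 1316 mg/L, so the substrate removal rate is 287 × 1316/1000 = 377.8 kg bCOD/d.
P_X = Y_obs · Q(S₀ − S) = 0.1899 × 377.8 = 71.77 kg VSS/d.

P_X ≈ 71.8 kg VSS/d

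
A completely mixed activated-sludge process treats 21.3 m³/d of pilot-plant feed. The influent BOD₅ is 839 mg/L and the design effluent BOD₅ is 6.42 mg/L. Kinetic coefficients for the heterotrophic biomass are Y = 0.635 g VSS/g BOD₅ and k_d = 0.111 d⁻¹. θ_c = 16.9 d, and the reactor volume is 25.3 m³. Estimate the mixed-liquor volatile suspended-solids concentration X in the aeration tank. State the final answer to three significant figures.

X ≈ 2620 mg/L

Solving the biomass balance for X: X = Y Q (S₀−S) θ_c / [V (1+k_d θ_c)] = 0.635 × 21.3 × (839 − 6.42) × 16.9 / [25.3 × (1 + 0.111 × 16.9)] = 2616 mg/L.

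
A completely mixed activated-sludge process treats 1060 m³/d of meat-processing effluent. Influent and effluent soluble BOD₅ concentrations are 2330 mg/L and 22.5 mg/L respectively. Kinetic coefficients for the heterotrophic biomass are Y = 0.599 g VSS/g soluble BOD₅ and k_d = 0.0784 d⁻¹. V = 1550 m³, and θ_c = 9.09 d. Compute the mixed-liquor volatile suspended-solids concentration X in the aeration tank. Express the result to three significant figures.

From V·X·(1 + k_d·θ_c) = Y·Q·(S₀ − S)·θ_c: X = 0.599 × 1060 × (2330 − 22.5) × 9.09 / [1550 × (1 + 0.0784 × 9.09)] = 5017 mg/L.

X ≈ 5020 mg/L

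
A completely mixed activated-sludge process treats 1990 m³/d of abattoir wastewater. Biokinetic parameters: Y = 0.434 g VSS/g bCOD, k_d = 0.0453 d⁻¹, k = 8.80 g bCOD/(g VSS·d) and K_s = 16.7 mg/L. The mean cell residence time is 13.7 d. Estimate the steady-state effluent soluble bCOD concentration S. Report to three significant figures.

S ≈ 0.534 mg/L

For a completely mixed reactor with recycle the Lawrence–McCarty relation gives S = K_s·(1 + k_d·θ_c) / [θ_c·(Y·k − k_d) − 1] = 16.7 × (1 + 0.0453 × 13.7) / [13.7 × (0.434 × 8.80 − 0.0453) − 1] = 27.06 / 50.70 = 0.5338 mg/L.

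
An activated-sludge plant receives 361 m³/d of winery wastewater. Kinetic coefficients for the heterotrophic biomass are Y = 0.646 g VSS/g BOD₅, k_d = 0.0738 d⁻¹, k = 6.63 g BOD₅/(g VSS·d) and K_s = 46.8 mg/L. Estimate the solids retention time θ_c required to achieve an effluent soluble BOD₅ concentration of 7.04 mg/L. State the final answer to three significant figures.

From 1/θ_c = Y·k·S/(K_s + S) − k_d: Y·k·S/(K_s+S) = 0.646 × 6.63 × 7.04 / (46.8 + 7.04) = 0.5600 d⁻¹.
1/θ_c = 0.5600 − 0.0738 = 0.4862 d⁻¹, so θ_c = 2.057 d.

θ_c ≈ 2.06 d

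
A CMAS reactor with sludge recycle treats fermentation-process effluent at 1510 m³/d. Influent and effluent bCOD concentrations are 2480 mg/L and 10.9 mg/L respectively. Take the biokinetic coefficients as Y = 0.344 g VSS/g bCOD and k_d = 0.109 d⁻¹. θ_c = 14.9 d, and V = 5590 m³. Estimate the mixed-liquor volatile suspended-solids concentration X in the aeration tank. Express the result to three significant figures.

X ≈ 1300 mg/L

From V·X·(1 + k_d·θ_c) = Y·Q·(S₀ − S)·θ_c: X = 0.344 × 1510 × (2480 − 10.9) × 14.9 / [5590 × (1 + 0.109 × 14.9)] = 1303 mg/L.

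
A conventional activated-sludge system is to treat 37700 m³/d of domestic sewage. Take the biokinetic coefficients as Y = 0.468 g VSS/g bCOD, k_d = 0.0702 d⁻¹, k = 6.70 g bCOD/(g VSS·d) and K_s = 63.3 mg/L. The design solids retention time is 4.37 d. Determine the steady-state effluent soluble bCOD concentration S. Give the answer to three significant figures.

S ≈ 6.67 mg/L

Effluent substrate depends only on kinetics and SRT: S = K_s(1 + k_d θ_c) / [θ_c(Yk − k_d) − 1] = 63.3 × (1 + 0.0702 × 4.37) / [4.37 × (0.468 × 6.70 − 0.0702) − 1] = 82.72 / 12.40 = 6.673 mg/L.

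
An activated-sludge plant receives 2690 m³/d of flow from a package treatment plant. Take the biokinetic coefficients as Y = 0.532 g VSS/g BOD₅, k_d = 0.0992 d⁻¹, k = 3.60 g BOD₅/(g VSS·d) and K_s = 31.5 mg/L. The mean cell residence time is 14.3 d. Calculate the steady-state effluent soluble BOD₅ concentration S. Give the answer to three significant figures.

From the Monod/SRT balance for a CMAS, S = K_s·(1+k_d θ_c)/[θ_c·(Y k − k_d) − 1] = 31.5 × (1 + 0.0992 × 14.3) / [14.3 × (0.532 × 3.60 − 0.0992) − 1] = 76.18 / 24.97 = 3.051 mg/L.

S ≈ 3.05 mg/L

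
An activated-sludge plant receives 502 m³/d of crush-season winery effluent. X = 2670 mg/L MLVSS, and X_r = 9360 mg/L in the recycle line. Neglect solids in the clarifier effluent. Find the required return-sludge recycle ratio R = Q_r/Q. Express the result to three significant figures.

R = Q_r/Q = X/(X_r − X) = 2670 / (9360 − 2670) = 0.3991.

R ≈ 0.399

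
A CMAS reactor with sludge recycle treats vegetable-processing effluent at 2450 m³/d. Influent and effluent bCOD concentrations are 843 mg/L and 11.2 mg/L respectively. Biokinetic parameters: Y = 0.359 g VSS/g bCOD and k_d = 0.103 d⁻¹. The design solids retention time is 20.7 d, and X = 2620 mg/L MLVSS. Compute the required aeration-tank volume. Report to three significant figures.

Rearranging the biomass balance for a CMAS with decay, V = Y·Q·ΔS·θ_c / [X·(1+k_d θ_c)] = 0.359 × 2450 × (843 − 11.2) × 20.7 / [2620 × (1 + 0.103 × 20.7)] = 1.51×10^7 / 8206 = 1845 m³.

V ≈ 1850 m³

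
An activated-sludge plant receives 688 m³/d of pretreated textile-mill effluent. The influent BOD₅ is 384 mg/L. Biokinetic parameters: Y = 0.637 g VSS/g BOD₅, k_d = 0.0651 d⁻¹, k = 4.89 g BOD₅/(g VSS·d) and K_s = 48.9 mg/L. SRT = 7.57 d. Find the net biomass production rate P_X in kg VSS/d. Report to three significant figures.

Effluent substrate depends only on kinetics and SRT: S = K_s(1 + k_d θ_c) / [θ_c(Yk − k_d) − 1] = 48.9 × (1 + 0.0651 × 7.57) / [7.57 × (0.637 × 4.89 − 0.0651) − 1] = 73.00 / 22.09 = 3.305 mg/L.
Observed yield with endogenous decay: Y_obs = Y / (1 + k_d·θ_c) = 0.637 / (1 + 0.0651 × 7.57) = 0.637 / 1.493 = 0.4267 g VSS/g BOD₅.
Substrate removed = Q·(S₀ − S) = 688 m³/d × (384 − 3.31) g/m³ = 2.62×10^5 g/d = 261.9 kg/d.
P_X = Y_obs · Q(S₀ − S) = 0.4267 × 261.9 = 111.8 kg VSS/d.

P_X ≈ 112 kg VSS/d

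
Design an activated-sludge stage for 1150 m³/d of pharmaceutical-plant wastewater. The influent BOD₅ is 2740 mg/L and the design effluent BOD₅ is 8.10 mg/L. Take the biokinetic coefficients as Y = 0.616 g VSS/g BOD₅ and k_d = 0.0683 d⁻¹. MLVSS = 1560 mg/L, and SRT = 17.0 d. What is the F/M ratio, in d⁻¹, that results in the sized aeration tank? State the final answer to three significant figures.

F/M ≈ 0.207 d⁻¹

Rearranging the biomass balance for a CMAS with decay, V = Y·Q·ΔS·θ_c / [X·(1+k_d θ_c)] = 0.616 × 1150 × (2740 − 8.10) × 17.0 / [1560 × (1 + 0.0683 × 17.0)] = 3.29×10^7 / 3371 = 9759 m³.
F/M = applied load / biomass = Q·S₀/(V·X) = 1150 × 2740 / (9759 × 1560) = 0.2070 d⁻¹.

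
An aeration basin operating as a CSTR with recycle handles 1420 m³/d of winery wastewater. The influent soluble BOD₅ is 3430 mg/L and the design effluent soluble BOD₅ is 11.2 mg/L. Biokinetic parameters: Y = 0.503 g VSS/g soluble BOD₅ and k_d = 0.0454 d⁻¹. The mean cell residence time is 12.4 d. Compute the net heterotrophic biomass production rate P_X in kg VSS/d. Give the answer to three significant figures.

P_X ≈ 1560 kg VSS/d

The observed yield is Y_obs = Y/(1 + k_d·θ_c) = 0.503 / (1 + 0.0454 × 12.4) = 0.503 / 1.563 = 0.3218 g VSS per g soluble BOD₅ removed.
Substrate removed = Q·(S₀ − S) = 1420 m³/d × (3430 − 11.2) g/m³ = 4.85×10^6 g/d = 4855 kg/d.
Biomass produced: P_X = Y_obs·Q·ΔS = 0.3218 × 4855 ≈ 1562 kg VSS/d.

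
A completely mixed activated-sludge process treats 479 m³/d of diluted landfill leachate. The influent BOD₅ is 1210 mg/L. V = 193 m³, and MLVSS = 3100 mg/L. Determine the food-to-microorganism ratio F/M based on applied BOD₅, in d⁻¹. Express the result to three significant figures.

Food-to-microorganism ratio F/M = Q S₀ / (V X) = 479 × 1210 / (193.0 × 3100) = 0.9687 d⁻¹.

F/M ≈ 0.969 d⁻¹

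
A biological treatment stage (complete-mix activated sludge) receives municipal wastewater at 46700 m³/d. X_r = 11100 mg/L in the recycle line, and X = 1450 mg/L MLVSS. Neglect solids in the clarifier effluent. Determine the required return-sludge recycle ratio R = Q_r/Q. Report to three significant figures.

R ≈ 0.150

Solids balance on the clarifier gives (1+R)X = R·X_r, so R = X/(X_r − X) = 1450 / (11100 − 1450) = 0.1503.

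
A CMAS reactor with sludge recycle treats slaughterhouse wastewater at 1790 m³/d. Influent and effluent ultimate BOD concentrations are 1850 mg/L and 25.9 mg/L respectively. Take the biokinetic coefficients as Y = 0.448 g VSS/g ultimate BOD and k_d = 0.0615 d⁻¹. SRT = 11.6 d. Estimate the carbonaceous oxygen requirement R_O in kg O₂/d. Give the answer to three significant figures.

R_O ≈ 2050 kg O₂/d

Observed yield with endogenous decay: Y_obs = Y / (1 + k_d·θ_c) = 0.448 / (1 + 0.0615 × 11.6) = 0.448 / 1.713 = 0.2615 g VSS/g ultimate BOD.
Substrate removed = Q·(S₀ − S) = 1790 m³/d × (1850 − 25.9) g/m³ = 3.27×10^6 g/d = 3265 kg/d.
P_X = Y_obs·Q·(S₀ − S) = 0.2615 × 3265 = 853.7 kg VSS/d.
R_O = Q·(S₀ − S) − 1.42·P_X = 3265 − 1.42 × 853.7 = 2053 kg O₂/d.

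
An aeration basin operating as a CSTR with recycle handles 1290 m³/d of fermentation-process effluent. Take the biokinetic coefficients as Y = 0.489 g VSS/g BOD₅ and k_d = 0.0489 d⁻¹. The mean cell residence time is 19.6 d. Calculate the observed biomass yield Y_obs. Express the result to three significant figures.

The observed yield is Y_obs = Y/(1 + k_d·θ_c) = 0.489 / (1 + 0.0489 × 19.6) = 0.489 / 1.958 = 0.2497 g VSS per g BOD₅ removed.

Y_obs ≈ 0.250 g VSS/g BOD₅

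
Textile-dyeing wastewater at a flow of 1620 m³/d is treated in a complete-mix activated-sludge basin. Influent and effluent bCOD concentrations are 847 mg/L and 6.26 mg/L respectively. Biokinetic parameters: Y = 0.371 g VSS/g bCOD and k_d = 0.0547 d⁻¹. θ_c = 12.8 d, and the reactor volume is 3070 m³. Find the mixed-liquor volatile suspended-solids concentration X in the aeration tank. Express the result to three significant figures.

X ≈ 1240 mg/L

X = Y·Q·ΔS·θ_c / [V·(1 + k_d θ_c)] = 0.371 × 1620 × (847 − 6.26) × 12.8 / [3070 × (1 + 0.0547 × 12.8)] = 1239 mg/L.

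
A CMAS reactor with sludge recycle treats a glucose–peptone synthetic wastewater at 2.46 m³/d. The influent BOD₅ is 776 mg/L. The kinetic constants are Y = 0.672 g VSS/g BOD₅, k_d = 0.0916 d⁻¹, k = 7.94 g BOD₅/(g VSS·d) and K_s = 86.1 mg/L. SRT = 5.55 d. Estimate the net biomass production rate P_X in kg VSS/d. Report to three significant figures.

For a completely mixed reactor with recycle the Lawrence–McCarty relation gives S = K_s·(1 + k_d·θ_c) / [θ_c·(Y·k − k_d) − 1] = 86.1 × (1 + 0.0916 × 5.55) / [5.55 × (0.672 × 7.94 − 0.0916) − 1] = 129.9 / 28.10 = 4.621 mg/L.
Y_obs = Y / (1 + k_d θ_c) = 0.672 / (1 + 0.0916 × 5.55) = 0.672 / 1.508 = 0.4455.
Q·(S₀ − S) = 2.46 × (776 − 4.62) × 10⁻³ = 1.898 kg/d removed.
Biomass produced: P_X = Y_obs·Q·ΔS = 0.4455 × 1.898 ≈ 0.8454 kg VSS/d.

P_X ≈ 0.845 kg VSS/d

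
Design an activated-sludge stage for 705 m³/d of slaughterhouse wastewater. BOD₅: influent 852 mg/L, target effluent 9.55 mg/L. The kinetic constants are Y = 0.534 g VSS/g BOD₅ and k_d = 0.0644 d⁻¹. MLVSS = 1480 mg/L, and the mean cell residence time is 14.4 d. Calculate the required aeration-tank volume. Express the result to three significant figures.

Rearranging the biomass balance for a CMAS with decay, V = Y·Q·ΔS·θ_c / [X·(1+k_d θ_c)] = 0.534 × 705 × (852 − 9.55) × 14.4 / [1480 × (1 + 0.0644 × 14.4)] = 4.57×10^6 / 2852 = 1601 m³.

V ≈ 1600 m³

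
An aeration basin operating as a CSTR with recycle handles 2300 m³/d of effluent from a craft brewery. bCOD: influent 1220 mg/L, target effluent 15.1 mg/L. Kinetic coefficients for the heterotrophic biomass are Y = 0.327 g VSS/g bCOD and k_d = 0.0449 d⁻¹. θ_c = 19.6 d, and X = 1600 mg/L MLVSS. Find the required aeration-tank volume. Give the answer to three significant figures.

Rearranging the biomass balance for a CMAS with decay, V = Y·Q·ΔS·θ_c / [X·(1+k_d θ_c)] = 0.327 × 2300 × (1220 − 15.1) × 19.6 / [1600 × (1 + 0.0449 × 19.6)] = 1.78×10^7 / 3008 = 5905 m³.

V ≈ 5900 m³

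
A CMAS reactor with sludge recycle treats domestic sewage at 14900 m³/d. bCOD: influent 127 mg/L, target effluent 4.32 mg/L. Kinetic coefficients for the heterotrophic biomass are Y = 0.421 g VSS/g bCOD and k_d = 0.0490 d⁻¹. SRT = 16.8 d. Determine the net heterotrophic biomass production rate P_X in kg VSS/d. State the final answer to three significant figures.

Correct the yield for decay: Y_obs = Y/(1 + k_d θ_c) = 0.421 / (1 + 0.0490 × 16.8) = 0.421 / 1.823 = 0.2309.
Q·(S₀ − S) = 14900 × (127 − 4.32) × 10⁻³ = 1828 kg/d removed.
P_X = Y_obs · Q(S₀ − S) = 0.2309 × 1828 = 422.1 kg VSS/d.

P_X ≈ 422 kg VSS/d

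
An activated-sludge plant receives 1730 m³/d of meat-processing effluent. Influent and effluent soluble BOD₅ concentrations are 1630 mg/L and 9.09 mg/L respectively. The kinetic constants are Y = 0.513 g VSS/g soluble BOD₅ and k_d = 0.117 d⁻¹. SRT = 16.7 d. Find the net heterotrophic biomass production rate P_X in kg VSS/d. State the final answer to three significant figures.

P_X ≈ 487 kg VSS/d

Y_obs = Y / (1 + k_d θ_c) = 0.513 / (1 + 0.117 × 16.7) = 0.513 / 2.954 = 0.1737.
Substrate removed = Q·(S₀ − S) = 1730 m³/d × (1630 − 9.09) g/m³ = 2.8×10^6 g/d = 2804 kg/d.
So the net sludge growth is P_X = 0.1737 × 2804 = 487.0 kg VSS/d.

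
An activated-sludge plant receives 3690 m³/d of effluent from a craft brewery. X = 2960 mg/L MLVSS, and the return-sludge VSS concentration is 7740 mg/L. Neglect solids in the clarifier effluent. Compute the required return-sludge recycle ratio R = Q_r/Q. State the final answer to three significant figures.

R ≈ 0.619

Solids balance on the clarifier gives (1+R)X = R·X_r, so R = X/(X_r − X) = 2960 / (7740 − 2960) = 0.6192.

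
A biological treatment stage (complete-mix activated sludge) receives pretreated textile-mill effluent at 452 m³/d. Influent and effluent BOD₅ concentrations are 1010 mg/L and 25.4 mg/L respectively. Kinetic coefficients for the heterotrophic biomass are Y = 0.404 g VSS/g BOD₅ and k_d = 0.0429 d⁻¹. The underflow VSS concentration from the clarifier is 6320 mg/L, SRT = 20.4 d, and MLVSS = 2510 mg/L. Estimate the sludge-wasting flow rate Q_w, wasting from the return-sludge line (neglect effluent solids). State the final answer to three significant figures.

Q_w ≈ 15.2 m³/d

Steady-state biomass mass balance: V·X·(1 + k_d·θ_c) = Y·Q·(S₀ − S)·θ_c, so V = 0.404 × 452 × (1010 − 25.4) × 20.4 / [2510 × (1 + 0.0429 × 20.4)] = 3.67×10^6 / 4707 = 779.3 m³.
Wasting from the return line (neglecting effluent solids): Q_w = V·X / (θ_c·X_r) = 779.3 × 2510 / (20.4 × 6320) = 15.17 m³/d.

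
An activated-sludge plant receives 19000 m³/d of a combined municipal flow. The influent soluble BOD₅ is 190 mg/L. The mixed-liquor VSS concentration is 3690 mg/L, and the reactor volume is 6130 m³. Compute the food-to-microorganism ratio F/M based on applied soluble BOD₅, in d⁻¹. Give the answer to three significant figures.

F/M ≈ 0.160 d⁻¹

F/M = Q·S₀ / (V·X) = 19000 × 190 / (6130 × 3690) = 0.1596 g soluble BOD₅·(g VSS·d)⁻¹.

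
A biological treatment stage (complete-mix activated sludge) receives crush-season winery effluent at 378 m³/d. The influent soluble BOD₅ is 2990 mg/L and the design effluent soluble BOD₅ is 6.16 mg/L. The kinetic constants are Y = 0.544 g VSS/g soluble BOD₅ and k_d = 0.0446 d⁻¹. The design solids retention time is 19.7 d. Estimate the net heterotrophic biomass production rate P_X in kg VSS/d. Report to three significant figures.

P_X ≈ 327 kg VSS/d

Correct the yield for decay: Y_obs = Y/(1 + k_d θ_c) = 0.544 / (1 + 0.0446 × 19.7) = 0.544 / 1.879 = 0.2896.
ΔS = 2990 − 6.16 = 2984 mg/L, so the substrate removal rate is 378 × 2984/1000 = 1128 kg soluble BOD₅/d.
Biomass produced: P_X = Y_obs·Q·ΔS = 0.2896 × 1128 ≈ 326.6 kg VSS/d.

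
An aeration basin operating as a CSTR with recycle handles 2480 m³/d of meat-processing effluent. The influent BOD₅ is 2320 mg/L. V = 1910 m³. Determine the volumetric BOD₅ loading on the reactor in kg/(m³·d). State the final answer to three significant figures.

L_v ≈ 3.01 kg BOD₅/(m³·d)

Volumetric loading L_v = Q·S₀ / V = 2480 × 2320 g/m³ / 1910 m³ = 3012 g/(m³·d) = 3.012 kg BOD₅/(m³·d).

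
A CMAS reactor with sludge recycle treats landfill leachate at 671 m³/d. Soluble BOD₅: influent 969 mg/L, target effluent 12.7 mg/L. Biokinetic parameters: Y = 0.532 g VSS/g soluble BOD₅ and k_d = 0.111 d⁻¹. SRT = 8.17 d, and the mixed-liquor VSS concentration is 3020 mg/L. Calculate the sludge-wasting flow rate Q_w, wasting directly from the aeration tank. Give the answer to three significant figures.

Q_w ≈ 59.3 m³/d

Rearranging the biomass balance for a CMAS with decay, V = Y·Q·ΔS·θ_c / [X·(1+k_d θ_c)] = 0.532 × 671 × (969 − 12.7) × 8.17 / [3020 × (1 + 0.111 × 8.17)] = 2.79×10^6 / 5759 = 484.3 m³.
For wasting at MLVSS concentration, Q_w = V/θ_c = 484.3/8.17 = 59.28 m³/d.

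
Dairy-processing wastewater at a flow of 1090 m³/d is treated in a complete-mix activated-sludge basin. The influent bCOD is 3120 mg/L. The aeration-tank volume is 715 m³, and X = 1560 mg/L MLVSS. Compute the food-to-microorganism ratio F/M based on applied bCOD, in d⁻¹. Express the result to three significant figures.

F/M = Q·S₀ / (V·X) = 1090 × 3120 / (715.0 × 1560) = 3.049 g bCOD·(g VSS·d)⁻¹.

F/M ≈ 3.05 d⁻¹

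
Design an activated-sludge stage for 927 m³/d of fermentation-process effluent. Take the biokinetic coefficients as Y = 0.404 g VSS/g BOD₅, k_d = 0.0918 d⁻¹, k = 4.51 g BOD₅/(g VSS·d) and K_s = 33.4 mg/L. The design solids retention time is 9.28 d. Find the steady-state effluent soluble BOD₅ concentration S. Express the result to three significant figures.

S ≈ 4.11 mg/L

Effluent substrate depends only on kinetics and SRT: S = K_s(1 + k_d θ_c) / [θ_c(Yk − k_d) − 1] = 33.4 × (1 + 0.0918 × 9.28) / [9.28 × (0.404 × 4.51 − 0.0918) − 1] = 61.85 / 15.06 = 4.108 mg/L.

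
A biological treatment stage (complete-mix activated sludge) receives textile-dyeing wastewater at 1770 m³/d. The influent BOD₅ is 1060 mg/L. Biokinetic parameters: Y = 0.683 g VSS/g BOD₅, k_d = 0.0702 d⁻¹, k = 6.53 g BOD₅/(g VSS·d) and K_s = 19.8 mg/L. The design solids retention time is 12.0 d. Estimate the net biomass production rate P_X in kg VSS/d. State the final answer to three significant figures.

From the Monod/SRT balance for a CMAS, S = K_s·(1+k_d θ_c)/[θ_c·(Y k − k_d) − 1] = 19.8 × (1 + 0.0702 × 12.0) / [12.0 × (0.683 × 6.53 − 0.0702) − 1] = 36.48 / 51.68 = 0.7059 mg/L.
Y_obs = Y / (1 + k_d θ_c) = 0.683 / (1 + 0.0702 × 12.0) = 0.683 / 1.842 = 0.3707.
Q·(S₀ − S) = 1770 × (1060 − 0.706) × 10⁻³ = 1875 kg/d removed.
So the net sludge growth is P_X = 0.3707 × 1875 = 695.1 kg VSS/d.

P_X ≈ 695 kg VSS/d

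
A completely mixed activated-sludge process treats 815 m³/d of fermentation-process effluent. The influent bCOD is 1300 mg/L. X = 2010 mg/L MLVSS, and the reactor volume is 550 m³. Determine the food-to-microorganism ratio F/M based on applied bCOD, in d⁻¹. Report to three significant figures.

F/M ≈ 0.958 d⁻¹

F/M = applied load / biomass = Q·S₀/(V·X) = 815 × 1300 / (550.0 × 2010) = 0.9584 d⁻¹.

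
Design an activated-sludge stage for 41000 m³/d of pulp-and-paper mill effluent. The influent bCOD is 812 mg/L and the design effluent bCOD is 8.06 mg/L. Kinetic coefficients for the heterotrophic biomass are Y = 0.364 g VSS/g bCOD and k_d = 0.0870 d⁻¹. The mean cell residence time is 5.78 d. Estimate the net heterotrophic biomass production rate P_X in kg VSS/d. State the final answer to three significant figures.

Observed yield with endogenous decay: Y_obs = Y / (1 + k_d·θ_c) = 0.364 / (1 + 0.0870 × 5.78) = 0.364 / 1.503 = 0.2422 g VSS/g bCOD.
Q·(S₀ − S) = 41000 × (812 − 8.06) × 10⁻³ = 32962 kg/d removed.
Biomass produced: P_X = Y_obs·Q·ΔS = 0.2422 × 32962 ≈ 7983 kg VSS/d.

P_X ≈ 7980 kg VSS/d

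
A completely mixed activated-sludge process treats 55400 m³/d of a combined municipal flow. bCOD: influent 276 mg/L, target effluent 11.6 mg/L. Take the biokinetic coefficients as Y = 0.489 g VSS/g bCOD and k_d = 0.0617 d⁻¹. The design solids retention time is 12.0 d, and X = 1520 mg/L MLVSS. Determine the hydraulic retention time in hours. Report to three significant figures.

τ ≈ 14.1 h

Rearranging the biomass balance for a CMAS with decay, V = Y·Q·ΔS·θ_c / [X·(1+k_d θ_c)] = 0.489 × 55400 × (276 − 11.6) × 12.0 / [1520 × (1 + 0.0617 × 12.0)] = 8.6×10^7 / 2645 = 32491 m³.
τ = V/Q = 32491/55400 = 0.5865 d, or 14.08 h.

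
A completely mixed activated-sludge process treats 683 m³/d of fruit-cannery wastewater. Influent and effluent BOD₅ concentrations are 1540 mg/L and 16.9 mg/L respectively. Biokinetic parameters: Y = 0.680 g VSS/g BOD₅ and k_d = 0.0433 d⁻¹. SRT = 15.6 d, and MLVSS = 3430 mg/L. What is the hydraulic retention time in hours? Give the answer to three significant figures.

τ ≈ 67.5 h

Steady-state biomass mass balance: V·X·(1 + k_d·θ_c) = Y·Q·(S₀ − S)·θ_c, so V = 0.680 × 683 × (1540 − 16.9) × 15.6 / [3430 × (1 + 0.0433 × 15.6)] = 1.1×10^7 / 5747 = 1920 m³.
HRT = V/Q = 1920 m³ / 683 m³·d⁻¹ = 2.811 d × 24 = 67.47 h.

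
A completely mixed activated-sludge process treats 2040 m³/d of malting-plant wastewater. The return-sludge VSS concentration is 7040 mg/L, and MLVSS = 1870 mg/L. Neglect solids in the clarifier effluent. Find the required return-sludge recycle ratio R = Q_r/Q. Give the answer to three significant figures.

Solids balance on the clarifier gives (1+R)X = R·X_r, so R = X/(X_r − X) = 1870 / (7040 − 1870) = 0.3617.

R ≈ 0.362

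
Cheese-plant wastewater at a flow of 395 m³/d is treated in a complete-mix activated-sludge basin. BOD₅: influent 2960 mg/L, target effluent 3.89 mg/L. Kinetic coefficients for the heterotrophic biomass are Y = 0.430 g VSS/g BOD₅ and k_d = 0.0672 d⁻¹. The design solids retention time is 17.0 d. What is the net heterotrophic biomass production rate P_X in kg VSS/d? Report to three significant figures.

Observed yield with endogenous decay: Y_obs = Y / (1 + k_d·θ_c) = 0.430 / (1 + 0.0672 × 17.0) = 0.430 / 2.142 = 0.2007 g VSS/g BOD₅.
Mass of BOD₅ removed per day: Q(S₀ − S) = 395 × 2956 g/m³ = 1168 kg/d.
P_X = Y_obs · Q(S₀ − S) = 0.2007 × 1168 = 234.4 kg VSS/d.

P_X ≈ 234 kg VSS/d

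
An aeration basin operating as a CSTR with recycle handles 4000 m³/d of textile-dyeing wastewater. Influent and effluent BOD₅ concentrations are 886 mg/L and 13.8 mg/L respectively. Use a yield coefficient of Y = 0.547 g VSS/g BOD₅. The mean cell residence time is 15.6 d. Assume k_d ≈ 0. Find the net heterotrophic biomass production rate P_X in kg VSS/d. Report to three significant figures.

P_X ≈ 1910 kg VSS/d

No decay correction is needed, so Y_obs = Y = 0.547.
Mass of BOD₅ removed per day: Q(S₀ − S) = 4000 × 872.2 g/m³ = 3489 kg/d.
Net biomass production P_X = Y_obs × Q·(S₀ − S) = 0.5470 × 3489 = 1908 kg VSS/d.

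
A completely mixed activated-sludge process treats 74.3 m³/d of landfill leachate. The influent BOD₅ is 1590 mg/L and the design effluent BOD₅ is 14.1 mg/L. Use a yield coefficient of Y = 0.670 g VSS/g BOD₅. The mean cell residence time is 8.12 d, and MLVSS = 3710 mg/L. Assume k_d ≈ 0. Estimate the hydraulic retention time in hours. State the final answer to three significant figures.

τ ≈ 55.5 h

With k_d = 0 the design equation reduces to V = Y Q (S₀−S) θ_c / X = 0.670 × 74.3 × (1590 − 14.1) × 8.12 / 3710 = 171.7 m³.
τ = V/Q = 171.7/74.3 = 2.311 d, or 55.46 h.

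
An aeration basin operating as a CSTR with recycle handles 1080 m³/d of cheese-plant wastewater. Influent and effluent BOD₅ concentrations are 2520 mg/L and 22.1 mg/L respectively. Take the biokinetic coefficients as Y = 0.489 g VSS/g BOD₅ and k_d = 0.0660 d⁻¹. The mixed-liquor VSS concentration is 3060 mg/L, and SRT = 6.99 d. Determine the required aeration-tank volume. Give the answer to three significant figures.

Steady-state biomass mass balance: V·X·(1 + k_d·θ_c) = Y·Q·(S₀ − S)·θ_c, so V = 0.489 × 1080 × (2520 − 22.1) × 6.99 / [3060 × (1 + 0.0660 × 6.99)] = 9.22×10^6 / 4472 = 2062 m³.

V ≈ 2060 m³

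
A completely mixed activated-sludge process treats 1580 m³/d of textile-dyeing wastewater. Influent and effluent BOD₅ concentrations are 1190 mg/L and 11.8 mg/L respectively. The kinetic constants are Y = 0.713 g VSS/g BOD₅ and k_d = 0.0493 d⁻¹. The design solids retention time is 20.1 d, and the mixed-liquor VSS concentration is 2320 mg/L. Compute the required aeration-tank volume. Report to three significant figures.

V ≈ 5780 m³

Steady-state biomass mass balance: V·X·(1 + k_d·θ_c) = Y·Q·(S₀ − S)·θ_c, so V = 0.713 × 1580 × (1190 − 11.8) × 20.1 / [2320 × (1 + 0.0493 × 20.1)] = 2.67×10^7 / 4619 = 5776 m³.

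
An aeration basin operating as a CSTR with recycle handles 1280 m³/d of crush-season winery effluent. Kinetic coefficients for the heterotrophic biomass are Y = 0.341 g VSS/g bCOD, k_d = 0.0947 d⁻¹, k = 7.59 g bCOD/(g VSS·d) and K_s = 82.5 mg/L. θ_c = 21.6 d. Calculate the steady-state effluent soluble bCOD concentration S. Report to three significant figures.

For a completely mixed reactor with recycle the Lawrence–McCarty relation gives S = K_s·(1 + k_d·θ_c) / [θ_c·(Y·k − k_d) − 1] = 82.5 × (1 + 0.0947 × 21.6) / [21.6 × (0.341 × 7.59 − 0.0947) − 1] = 251.3 / 52.86 = 4.753 mg/L.

S ≈ 4.75 mg/L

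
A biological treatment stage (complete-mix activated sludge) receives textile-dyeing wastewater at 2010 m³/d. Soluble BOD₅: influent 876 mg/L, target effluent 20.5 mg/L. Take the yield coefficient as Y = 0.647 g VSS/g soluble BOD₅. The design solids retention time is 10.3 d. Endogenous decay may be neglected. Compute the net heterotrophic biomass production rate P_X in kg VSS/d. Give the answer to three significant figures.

No decay correction is needed, so Y_obs = Y = 0.647.
ΔS = 876 − 20.5 = 855.5 mg/L, so the substrate removal rate is 2010 × 855.5/1000 = 1720 kg soluble BOD₅/d.
Net biomass production P_X = Y_obs × Q·(S₀ − S) = 0.6470 × 1720 = 1113 kg VSS/d.

P_X ≈ 1110 kg VSS/d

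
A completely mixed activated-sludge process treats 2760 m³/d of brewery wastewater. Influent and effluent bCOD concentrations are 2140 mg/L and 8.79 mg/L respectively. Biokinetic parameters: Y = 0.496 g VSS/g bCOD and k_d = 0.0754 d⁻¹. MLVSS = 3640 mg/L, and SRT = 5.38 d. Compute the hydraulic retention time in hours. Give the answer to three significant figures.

Rearranging the biomass balance for a CMAS with decay, V = Y·Q·ΔS·θ_c / [X·(1+k_d θ_c)] = 0.496 × 2760 × (2140 − 8.79) × 5.38 / [3640 × (1 + 0.0754 × 5.38)] = 1.57×10^7 / 5117 = 3068 m³.
Hydraulic retention time τ = V/Q = 3068 / 2760 = 1.112 d = 26.68 h.

τ ≈ 26.7 h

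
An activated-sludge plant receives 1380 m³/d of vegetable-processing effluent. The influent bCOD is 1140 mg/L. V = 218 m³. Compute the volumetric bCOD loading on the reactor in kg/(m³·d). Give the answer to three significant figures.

Volumetric loading L_v = Q·S₀ / V = 1380 × 1140 g/m³ / 218.0 m³ = 7217 g/(m³·d) = 7.217 kg bCOD/(m³·d).

L_v ≈ 7.22 kg bCOD/(m³·d)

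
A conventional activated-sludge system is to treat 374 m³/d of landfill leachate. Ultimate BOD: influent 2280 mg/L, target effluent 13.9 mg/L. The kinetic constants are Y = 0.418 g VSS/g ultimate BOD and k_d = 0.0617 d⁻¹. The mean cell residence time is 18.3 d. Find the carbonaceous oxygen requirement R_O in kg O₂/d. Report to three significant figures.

The observed yield is Y_obs = Y/(1 + k_d·θ_c) = 0.418 / (1 + 0.0617 × 18.3) = 0.418 / 2.129 = 0.1963 g VSS per g ultimate BOD removed.
ΔS = 2280 − 13.9 = 2266 mg/L, so the substrate removal rate is 374 × 2266/1000 = 847.5 kg ultimate BOD/d.
Biomass synthesised: P_X = Y_obs × 847.5 = 166.4 kg VSS/d.
Carbonaceous O₂ demand = substrate oxidised − cell-mass equivalent = 847.5 − 1.42 × 166.4 = 611.2 kg O₂/d.

R_O ≈ 611 kg O₂/d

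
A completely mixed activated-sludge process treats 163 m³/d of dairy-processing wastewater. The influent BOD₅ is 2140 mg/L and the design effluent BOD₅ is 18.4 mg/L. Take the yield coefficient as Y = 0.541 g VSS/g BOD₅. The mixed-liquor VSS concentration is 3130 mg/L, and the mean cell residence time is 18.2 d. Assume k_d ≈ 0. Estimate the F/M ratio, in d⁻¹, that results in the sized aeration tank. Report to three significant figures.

F/M ≈ 0.102 d⁻¹

With k_d = 0 the design equation reduces to V = Y Q (S₀−S) θ_c / X = 0.541 × 163 × (2140 − 18.4) × 18.2 / 3130 = 1088 m³.
F/M = Q·S₀ / (V·X) = 163 × 2140 / (1088 × 3130) = 0.1024 g BOD₅·(g VSS·d)⁻¹.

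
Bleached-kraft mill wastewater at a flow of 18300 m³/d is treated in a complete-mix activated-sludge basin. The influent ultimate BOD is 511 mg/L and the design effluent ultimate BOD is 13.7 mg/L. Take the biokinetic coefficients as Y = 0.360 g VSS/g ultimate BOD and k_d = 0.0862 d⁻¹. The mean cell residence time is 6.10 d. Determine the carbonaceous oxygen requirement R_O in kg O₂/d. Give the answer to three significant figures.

Y_obs = Y / (1 + k_d θ_c) = 0.360 / (1 + 0.0862 × 6.10) = 0.360 / 1.526 = 0.2359.
Q·(S₀ − S) = 18300 × (511 − 13.7) × 10⁻³ = 9101 kg/d removed.
Biomass synthesised: P_X = Y_obs × 9101 = 2147 kg VSS/d.
Carbonaceous O₂ demand = substrate oxidised − cell-mass equivalent = 9101 − 1.42 × 2147 = 6052 kg O₂/d.

R_O ≈ 6050 kg O₂/d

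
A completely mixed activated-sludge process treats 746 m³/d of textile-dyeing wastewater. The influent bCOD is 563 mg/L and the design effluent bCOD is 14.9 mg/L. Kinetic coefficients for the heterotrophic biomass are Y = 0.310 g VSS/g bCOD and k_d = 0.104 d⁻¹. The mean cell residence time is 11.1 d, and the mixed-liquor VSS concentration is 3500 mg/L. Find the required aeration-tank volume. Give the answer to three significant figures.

V ≈ 187 m³

From the SRT design equation V = Y Q (S₀−S) θ_c / [X (1 + k_d θ_c)] = 0.310 × 746 × (563 − 14.9) × 11.1 / [3500 × (1 + 0.104 × 11.1)] = 1.41×10^6 / 7540 = 186.6 m³.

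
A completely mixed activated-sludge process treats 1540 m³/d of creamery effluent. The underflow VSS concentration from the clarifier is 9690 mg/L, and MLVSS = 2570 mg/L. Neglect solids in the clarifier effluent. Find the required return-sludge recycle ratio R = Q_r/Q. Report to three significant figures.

R = Q_r/Q = X/(X_r − X) = 2570 / (9690 − 2570) = 0.3610.

R ≈ 0.361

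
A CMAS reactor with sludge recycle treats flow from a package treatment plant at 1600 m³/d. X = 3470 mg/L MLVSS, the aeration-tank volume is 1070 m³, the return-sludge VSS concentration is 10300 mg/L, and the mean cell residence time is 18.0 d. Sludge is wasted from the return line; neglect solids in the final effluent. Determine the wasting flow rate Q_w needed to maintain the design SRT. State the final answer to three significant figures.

Q_w ≈ 20.0 m³/d

Q_w = (V·X)/(θ_c X_r) = 1070 × 3470 / (18.0 × 10300) = 20.03 m³/d.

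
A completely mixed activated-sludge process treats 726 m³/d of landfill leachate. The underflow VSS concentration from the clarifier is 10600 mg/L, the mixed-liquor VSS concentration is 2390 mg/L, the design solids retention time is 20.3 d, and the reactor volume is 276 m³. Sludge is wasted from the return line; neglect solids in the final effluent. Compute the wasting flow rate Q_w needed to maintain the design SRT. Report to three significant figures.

Q_w = (V·X)/(θ_c X_r) = 276.0 × 2390 / (20.3 × 10600) = 3.066 m³/d.

Q_w ≈ 3.07 m³/d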